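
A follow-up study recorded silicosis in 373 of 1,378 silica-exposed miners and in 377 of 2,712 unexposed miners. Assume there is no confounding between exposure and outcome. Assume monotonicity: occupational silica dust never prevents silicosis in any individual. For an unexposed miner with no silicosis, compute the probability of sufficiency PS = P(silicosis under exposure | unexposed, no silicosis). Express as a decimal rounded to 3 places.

p₁ = P(outcome | exposed) = 373/1378 = 0.27068
p₀ = P(outcome | unexposed) = 377/2712 = 0.13901
Under exogeneity and monotonicity, PS = (p₁ − p₀) / (1 − p₀).
PS = (0.27068 − 0.13901) / (1 − 0.13901) = 0.13167 / 0.86099 ≈ 0.1529

PS ≈ 0.153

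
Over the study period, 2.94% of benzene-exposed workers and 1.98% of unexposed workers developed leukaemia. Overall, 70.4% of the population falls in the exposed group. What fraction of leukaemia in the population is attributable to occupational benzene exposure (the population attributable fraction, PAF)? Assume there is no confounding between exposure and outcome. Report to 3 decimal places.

p₁ = 0.0294, p₀ = 0.0198.
Overall risk P(Y=1) = π·p₁ + (1−π)·p₀ = 0.704×0.0294 + 0.296×0.0198 = 0.026558.
Under exogeneity, PAF = [P(Y=1) − p₀] / P(Y=1).
PAF = (0.026558 − 0.0198) / 0.026558 ≈ 0.2545

PAF ≈ 0.254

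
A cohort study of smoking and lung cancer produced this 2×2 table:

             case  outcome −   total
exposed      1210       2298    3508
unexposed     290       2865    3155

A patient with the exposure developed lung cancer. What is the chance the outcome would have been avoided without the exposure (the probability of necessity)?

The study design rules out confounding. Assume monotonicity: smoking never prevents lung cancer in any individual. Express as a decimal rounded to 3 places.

PN ≈ 0.734

p₁ = P(outcome | exposed) = 1210/3508 = 0.34493
p₀ = P(outcome | unexposed) = 290/3155 = 0.091918
Under exogeneity and monotonicity, PN = (p₁ − p₀)/p₁.
PN = (0.34493 − 0.091918) / 0.34493 ≈ 0.7335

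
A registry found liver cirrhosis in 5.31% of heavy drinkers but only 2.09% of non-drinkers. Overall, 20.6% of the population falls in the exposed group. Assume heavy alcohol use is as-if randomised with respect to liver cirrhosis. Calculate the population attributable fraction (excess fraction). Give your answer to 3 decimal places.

p₁ = 0.0531, p₀ = 0.0209.
Overall risk P(Y=1) = π·p₁ + (1−π)·p₀ = 0.206×0.0531 + 0.794×0.0209 = 0.027533.
Under exogeneity, PAF = [P(Y=1) − p₀] / P(Y=1).
PAF = (0.027533 − 0.0209) / 0.027533 ≈ 0.2409

PAF ≈ 0.241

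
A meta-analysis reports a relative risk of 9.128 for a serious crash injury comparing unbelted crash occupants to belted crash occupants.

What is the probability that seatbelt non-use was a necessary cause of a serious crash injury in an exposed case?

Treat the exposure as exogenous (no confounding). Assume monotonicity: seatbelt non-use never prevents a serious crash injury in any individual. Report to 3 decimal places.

PN ≈ 0.890

Under exogeneity and monotonicity, PN = (RR − 1) / RR = 1 − 1/RR.
PN = (9.128 − 1) / 9.128 = 8.128 / 9.128 ≈ 0.8904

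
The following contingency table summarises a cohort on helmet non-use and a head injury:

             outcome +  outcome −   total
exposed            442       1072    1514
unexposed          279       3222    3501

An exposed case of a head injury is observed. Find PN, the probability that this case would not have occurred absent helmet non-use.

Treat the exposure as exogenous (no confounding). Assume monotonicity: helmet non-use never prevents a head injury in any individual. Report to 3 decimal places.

p₁ = P(outcome | exposed) = 442/1514 = 0.29194
p₀ = P(outcome | unexposed) = 279/3501 = 0.079692
Under exogeneity and monotonicity, PN = (p₁ − p₀) / p₁.
PN = (0.29194 − 0.079692) / 0.29194 = 0.21225 / 0.29194 ≈ 0.7270

PN ≈ 0.727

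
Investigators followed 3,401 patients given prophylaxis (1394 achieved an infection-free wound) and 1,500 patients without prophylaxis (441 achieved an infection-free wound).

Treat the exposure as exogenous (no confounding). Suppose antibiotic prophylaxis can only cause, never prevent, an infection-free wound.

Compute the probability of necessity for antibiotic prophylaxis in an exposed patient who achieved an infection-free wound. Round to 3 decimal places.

PN ≈ 0.283

p₁ = P(outcome | exposed) = 1394/3401 = 0.40988
p₀ = P(outcome | unexposed) = 441/1500 = 0.294
Under exogeneity and monotonicity, PN = (p₁ − p₀) / p₁.
PN = (0.40988 − 0.294) / 0.40988 = 0.11588 / 0.40988 ≈ 0.2827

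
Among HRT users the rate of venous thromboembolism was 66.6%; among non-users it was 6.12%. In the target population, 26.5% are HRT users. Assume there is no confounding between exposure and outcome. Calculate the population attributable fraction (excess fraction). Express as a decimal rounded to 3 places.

p₁ = 0.666, p₀ = 0.0612.
Overall risk P(Y=1) = π·p₁ + (1−π)·p₀ = 0.265×0.666 + 0.735×0.0612 = 0.22147.
Under exogeneity, PAF = [P(Y=1) − p₀] / P(Y=1).
PAF = (0.22147 − 0.0612) / 0.22147 ≈ 0.7237

PAF ≈ 0.724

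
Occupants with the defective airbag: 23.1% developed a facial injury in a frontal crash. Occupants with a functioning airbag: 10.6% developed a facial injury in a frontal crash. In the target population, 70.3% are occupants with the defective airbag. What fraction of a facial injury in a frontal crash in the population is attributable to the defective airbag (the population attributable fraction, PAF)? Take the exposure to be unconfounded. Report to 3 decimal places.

p₁ = 0.231, p₀ = 0.106.
Overall risk P(Y=1) = π·p₁ + (1−π)·p₀ = 0.703×0.231 + 0.297×0.106 = 0.19388.
Under exogeneity, PAF = [P(Y=1) − p₀] / P(Y=1).
PAF = (0.19388 − 0.106) / 0.19388 ≈ 0.4533

PAF ≈ 0.453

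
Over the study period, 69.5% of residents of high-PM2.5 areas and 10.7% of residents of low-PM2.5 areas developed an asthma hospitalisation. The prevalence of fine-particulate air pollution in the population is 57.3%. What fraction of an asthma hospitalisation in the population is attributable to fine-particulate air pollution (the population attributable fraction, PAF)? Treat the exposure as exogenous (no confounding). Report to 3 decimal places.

PAF ≈ 0.759

p₁ = 0.695, p₀ = 0.107.
Overall risk P(Y=1) = π·p₁ + (1−π)·p₀ = 0.573×0.695 + 0.427×0.107 = 0.44392.
Under exogeneity, PAF = [P(Y=1) − p₀] / P(Y=1).
PAF = (0.44392 − 0.107) / 0.44392 ≈ 0.7590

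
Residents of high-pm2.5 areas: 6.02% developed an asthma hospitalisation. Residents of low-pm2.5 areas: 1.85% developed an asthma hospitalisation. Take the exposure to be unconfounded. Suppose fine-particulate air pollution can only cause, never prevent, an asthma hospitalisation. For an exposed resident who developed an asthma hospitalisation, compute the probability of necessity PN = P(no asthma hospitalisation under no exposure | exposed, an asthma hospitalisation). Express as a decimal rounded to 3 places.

p₁ = 0.0602, p₀ = 0.0185.
Under exogeneity and monotonicity, PN = (p₁ − p₀) / p₁.
PN = (0.0602 − 0.0185) / 0.0602 = 0.0417 / 0.0602 ≈ 0.6927

PN ≈ 0.693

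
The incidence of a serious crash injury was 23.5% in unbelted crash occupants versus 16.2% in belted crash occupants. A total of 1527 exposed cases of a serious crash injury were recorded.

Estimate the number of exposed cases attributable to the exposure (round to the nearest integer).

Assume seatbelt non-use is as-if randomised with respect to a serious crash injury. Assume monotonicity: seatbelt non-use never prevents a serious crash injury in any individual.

about 474 cases

p₁ = 0.235, p₀ = 0.162.
PN = (p₁ − p₀)/p₁ = (0.235 − 0.162) / 0.235 ≈ 0.31064.
Attributable cases ≈ PN × (exposed cases) = 0.31064 × 1527 ≈ 474.34.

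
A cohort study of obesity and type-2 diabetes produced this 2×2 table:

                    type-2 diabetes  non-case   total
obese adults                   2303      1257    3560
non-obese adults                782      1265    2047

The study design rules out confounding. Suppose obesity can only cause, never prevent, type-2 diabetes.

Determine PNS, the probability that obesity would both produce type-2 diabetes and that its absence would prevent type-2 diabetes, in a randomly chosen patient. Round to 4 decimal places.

PNS ≈ 0.2649

p₁ = P(outcome | exposed) = 2303/3560 = 0.64691
p₀ = P(outcome | unexposed) = 782/2047 = 0.38202
Under exogeneity and monotonicity, PNS = p₁ − p₀.
PNS = 0.64691 − 0.38202 = 0.26489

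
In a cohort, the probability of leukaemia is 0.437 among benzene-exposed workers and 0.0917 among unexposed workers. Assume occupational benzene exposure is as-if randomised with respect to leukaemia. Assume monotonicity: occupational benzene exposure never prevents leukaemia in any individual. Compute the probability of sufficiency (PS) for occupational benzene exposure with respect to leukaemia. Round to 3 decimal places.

PS ≈ 0.380

Let p₁ = 0.437, p₀ = 0.0917.
Under exogeneity and monotonicity, PS = (p₁ − p₀) / (1 − p₀).
PS = (0.437 − 0.0917) / (1 − 0.0917) = 0.3453 / 0.9083 ≈ 0.3802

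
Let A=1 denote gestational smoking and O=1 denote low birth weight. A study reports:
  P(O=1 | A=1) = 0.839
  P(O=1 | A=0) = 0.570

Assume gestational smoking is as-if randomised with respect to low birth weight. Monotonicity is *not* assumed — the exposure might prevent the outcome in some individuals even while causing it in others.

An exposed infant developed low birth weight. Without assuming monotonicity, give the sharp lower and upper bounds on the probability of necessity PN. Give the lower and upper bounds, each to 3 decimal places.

0.321 ≤ PN ≤ 0.513

Let p₁ = 0.839, p₀ = 0.57.
Under exogeneity alone the bounds on PN are max{0,(p₁−p₀)/p₁} ≤ PN ≤ min{1,(1−p₀)/p₁}.
  lower = (p₁ − p₀)/p₁ = 0.269 / 0.839 ≈ 0.3206
  upper = min{1, (1 − p₀)/p₁} = 0.43 / 0.839 ≈ 0.5125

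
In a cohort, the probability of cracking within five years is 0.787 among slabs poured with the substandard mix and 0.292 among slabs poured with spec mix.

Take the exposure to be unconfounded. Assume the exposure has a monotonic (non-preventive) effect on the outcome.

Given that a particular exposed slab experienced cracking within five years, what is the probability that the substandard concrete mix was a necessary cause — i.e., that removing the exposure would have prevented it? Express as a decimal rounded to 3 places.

PN ≈ 0.629

Let p₁ = 0.787, p₀ = 0.292.
Under exogeneity and monotonicity, PN = (p₁ − p₀) / p₁.
PN = (0.787 − 0.292) / 0.787 = 0.495 / 0.787 ≈ 0.6290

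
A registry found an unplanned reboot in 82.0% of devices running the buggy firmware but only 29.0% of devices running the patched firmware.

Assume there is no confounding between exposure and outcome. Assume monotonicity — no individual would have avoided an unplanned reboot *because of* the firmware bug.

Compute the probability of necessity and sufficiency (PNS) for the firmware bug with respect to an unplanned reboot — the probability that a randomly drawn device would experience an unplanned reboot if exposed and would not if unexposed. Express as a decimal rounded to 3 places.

p₁ = 0.82, p₀ = 0.29.
Under exogeneity and monotonicity, PNS = p₁ − p₀.
PNS = 0.82 − 0.29 = 0.53

PNS ≈ 0.530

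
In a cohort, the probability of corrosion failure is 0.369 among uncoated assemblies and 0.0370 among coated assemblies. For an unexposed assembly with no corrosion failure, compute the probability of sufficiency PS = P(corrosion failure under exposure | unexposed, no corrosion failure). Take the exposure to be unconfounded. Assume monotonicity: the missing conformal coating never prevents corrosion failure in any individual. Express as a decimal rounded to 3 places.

Let p₁ = 0.369, p₀ = 0.037.
Under exogeneity and monotonicity, PS = (p₁ − p₀) / (1 − p₀).
PS = (0.369 − 0.037) / (1 − 0.037) = 0.332 / 0.963 ≈ 0.3448

PS ≈ 0.345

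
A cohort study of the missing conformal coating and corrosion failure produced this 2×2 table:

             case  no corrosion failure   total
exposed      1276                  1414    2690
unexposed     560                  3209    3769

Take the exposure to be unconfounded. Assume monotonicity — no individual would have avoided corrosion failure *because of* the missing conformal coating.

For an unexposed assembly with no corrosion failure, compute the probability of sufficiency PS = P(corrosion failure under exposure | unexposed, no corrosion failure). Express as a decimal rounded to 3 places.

p₁ = P(outcome | exposed) = 1276/2690 = 0.47435
p₀ = P(outcome | unexposed) = 560/3769 = 0.14858
Under exogeneity and monotonicity, PS = (p₁ − p₀)/(1 − p₀).
PS = (0.47435 − 0.14858) / 0.85142 ≈ 0.3826

PS ≈ 0.383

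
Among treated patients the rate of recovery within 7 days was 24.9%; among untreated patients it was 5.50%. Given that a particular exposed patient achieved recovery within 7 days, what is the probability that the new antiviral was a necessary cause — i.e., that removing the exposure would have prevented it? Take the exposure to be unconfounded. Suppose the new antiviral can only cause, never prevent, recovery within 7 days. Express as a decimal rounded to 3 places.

p₁ = 0.249, p₀ = 0.055.
Under exogeneity and monotonicity, PN = (p₁ − p₀) / p₁.
PN = (0.249 − 0.055) / 0.249 = 0.194 / 0.249 ≈ 0.7791

PN ≈ 0.779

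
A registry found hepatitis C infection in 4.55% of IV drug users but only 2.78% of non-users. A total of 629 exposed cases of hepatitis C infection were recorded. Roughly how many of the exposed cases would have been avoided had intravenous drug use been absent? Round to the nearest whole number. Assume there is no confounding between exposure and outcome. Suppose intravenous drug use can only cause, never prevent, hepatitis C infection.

about 245 cases

p₁ = 0.0455, p₀ = 0.0278.
PN = (p₁ − p₀)/p₁ = (0.0455 − 0.0278) / 0.0455 ≈ 0.38901.
Attributable cases ≈ PN × (exposed cases) = 0.38901 × 629 ≈ 244.69.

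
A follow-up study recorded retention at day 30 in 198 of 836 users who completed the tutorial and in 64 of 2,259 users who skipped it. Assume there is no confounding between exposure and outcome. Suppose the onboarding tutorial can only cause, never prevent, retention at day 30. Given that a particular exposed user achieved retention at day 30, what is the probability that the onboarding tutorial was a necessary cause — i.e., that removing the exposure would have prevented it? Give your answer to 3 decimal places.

PN ≈ 0.880

p₁ = P(outcome | exposed) = 198/836 = 0.23684
p₀ = P(outcome | unexposed) = 64/2259 = 0.028331
Under exogeneity and monotonicity, PN = (p₁ − p₀) / p₁.
PN = (0.23684 − 0.028331) / 0.23684 = 0.20851 / 0.23684 ≈ 0.8804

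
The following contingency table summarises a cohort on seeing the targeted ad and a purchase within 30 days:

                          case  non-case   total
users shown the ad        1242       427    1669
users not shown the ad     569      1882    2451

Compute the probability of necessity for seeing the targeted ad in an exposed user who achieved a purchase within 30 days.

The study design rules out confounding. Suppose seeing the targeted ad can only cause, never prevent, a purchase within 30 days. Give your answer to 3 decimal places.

p₁ = P(outcome | exposed) = 1242/1669 = 0.74416
p₀ = P(outcome | unexposed) = 569/2451 = 0.23215
Under exogeneity and monotonicity, PN = (p₁ − p₀)/p₁.
PN = (0.74416 − 0.23215) / 0.74416 ≈ 0.6880

PN ≈ 0.688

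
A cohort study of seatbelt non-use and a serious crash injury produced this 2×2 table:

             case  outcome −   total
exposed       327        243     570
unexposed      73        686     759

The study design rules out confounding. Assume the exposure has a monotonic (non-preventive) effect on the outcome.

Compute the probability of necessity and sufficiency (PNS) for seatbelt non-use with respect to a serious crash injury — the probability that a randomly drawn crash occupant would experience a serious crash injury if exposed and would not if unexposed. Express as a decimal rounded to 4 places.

PNS ≈ 0.4775

p₁ = P(outcome | exposed) = 327/570 = 0.57368
p₀ = P(outcome | unexposed) = 73/759 = 0.096179
Under exogeneity and monotonicity, PNS = p₁ − p₀.
PNS = 0.57368 − 0.096179 = 0.47751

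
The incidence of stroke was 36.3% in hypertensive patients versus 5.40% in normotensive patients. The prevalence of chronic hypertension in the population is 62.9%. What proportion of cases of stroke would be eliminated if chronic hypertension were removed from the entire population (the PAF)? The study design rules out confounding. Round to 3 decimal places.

PAF ≈ 0.783

p₁ = 0.363, p₀ = 0.054.
Overall risk P(Y=1) = π·p₁ + (1−π)·p₀ = 0.629×0.363 + 0.371×0.054 = 0.24836.
Under exogeneity, PAF = [P(Y=1) − p₀] / P(Y=1).
PAF = (0.24836 − 0.054) / 0.24836 ≈ 0.7826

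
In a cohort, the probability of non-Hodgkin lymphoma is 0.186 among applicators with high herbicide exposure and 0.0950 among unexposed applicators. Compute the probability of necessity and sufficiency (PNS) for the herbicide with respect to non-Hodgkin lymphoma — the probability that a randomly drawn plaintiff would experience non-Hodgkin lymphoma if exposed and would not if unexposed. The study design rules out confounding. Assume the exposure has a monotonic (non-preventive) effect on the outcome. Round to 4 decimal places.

Let p₁ = 0.186, p₀ = 0.095.
Under exogeneity and monotonicity, PNS = p₁ − p₀.
PNS = 0.186 − 0.095 = 0.091

PNS ≈ 0.0910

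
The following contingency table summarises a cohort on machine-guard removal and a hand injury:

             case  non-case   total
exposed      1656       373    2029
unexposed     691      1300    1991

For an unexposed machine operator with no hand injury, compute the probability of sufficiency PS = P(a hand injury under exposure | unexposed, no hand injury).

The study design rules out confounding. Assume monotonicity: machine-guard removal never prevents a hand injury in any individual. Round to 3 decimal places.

p₁ = P(outcome | exposed) = 1656/2029 = 0.81617
p₀ = P(outcome | unexposed) = 691/1991 = 0.34706
Under exogeneity and monotonicity, PS = (p₁ − p₀) / (1 − p₀).
PS = (0.81617 − 0.34706) / (1 − 0.34706) = 0.4691 / 0.65294 ≈ 0.7185

PS ≈ 0.718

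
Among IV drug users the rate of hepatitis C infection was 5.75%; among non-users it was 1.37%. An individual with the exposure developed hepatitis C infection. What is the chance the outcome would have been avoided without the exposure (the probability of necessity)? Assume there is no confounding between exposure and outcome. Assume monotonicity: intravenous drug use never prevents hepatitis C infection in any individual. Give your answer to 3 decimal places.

PN ≈ 0.762

p₁ = 0.0575, p₀ = 0.0137.
Under exogeneity and monotonicity, PN = (p₁ − p₀) / p₁.
PN = (0.0575 − 0.0137) / 0.0575 = 0.0438 / 0.0575 ≈ 0.7617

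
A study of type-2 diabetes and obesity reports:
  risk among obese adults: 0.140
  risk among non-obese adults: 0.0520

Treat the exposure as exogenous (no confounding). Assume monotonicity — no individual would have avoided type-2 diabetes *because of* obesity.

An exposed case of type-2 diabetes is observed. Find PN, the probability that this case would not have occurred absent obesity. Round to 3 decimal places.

PN ≈ 0.629

Let p₁ = 0.14, p₀ = 0.052.
Under exogeneity and monotonicity, PN = (p₁ − p₀) / p₁.
PN = (0.14 − 0.052) / 0.14 = 0.088 / 0.14 ≈ 0.6286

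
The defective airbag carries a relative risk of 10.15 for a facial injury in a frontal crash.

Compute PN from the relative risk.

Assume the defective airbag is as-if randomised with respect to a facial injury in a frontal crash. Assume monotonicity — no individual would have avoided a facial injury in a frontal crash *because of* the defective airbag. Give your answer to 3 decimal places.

PN ≈ 0.901

Under exogeneity and monotonicity, PN = (RR − 1) / RR = 1 − 1/RR.
PN = (10.15 − 1) / 10.15 = 9.15 / 10.15 ≈ 0.9015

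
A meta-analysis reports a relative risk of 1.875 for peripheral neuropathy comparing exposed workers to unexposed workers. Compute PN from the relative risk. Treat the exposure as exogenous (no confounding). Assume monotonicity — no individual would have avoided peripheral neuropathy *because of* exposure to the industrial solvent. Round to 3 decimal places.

Under exogeneity and monotonicity, PN = (RR − 1) / RR = 1 − 1/RR.
PN = (1.875 − 1) / 1.875 = 0.875 / 1.875 ≈ 0.4667

PN ≈ 0.467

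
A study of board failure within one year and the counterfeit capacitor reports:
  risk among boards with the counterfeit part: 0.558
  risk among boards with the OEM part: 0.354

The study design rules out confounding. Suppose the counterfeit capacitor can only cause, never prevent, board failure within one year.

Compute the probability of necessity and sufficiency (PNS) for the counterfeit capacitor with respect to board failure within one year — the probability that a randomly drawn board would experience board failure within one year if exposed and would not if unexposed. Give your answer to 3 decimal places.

Let p₁ = 0.558, p₀ = 0.354.
Under exogeneity and monotonicity, PNS = p₁ − p₀.
PNS = 0.558 − 0.354 = 0.204

PNS ≈ 0.204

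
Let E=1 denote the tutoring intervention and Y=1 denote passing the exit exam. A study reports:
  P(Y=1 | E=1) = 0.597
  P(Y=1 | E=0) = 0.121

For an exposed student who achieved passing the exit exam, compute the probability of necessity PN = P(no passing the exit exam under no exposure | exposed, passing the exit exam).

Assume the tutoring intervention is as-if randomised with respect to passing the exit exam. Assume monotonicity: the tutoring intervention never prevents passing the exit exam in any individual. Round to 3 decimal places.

PN ≈ 0.797

Let p₁ = 0.597, p₀ = 0.121.
Under exogeneity and monotonicity, PN = (p₁ − p₀) / p₁.
PN = (0.597 − 0.121) / 0.597 = 0.476 / 0.597 ≈ 0.7973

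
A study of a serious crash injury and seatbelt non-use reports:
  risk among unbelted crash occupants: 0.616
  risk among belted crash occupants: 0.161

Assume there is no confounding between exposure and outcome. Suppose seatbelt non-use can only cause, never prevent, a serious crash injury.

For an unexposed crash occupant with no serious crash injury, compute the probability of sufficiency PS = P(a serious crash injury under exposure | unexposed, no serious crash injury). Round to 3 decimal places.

Let p₁ = 0.616, p₀ = 0.161.
Under exogeneity and monotonicity, PS = (p₁ − p₀) / (1 − p₀).
PS = (0.616 − 0.161) / (1 − 0.161) = 0.455 / 0.839 ≈ 0.5423

PS ≈ 0.542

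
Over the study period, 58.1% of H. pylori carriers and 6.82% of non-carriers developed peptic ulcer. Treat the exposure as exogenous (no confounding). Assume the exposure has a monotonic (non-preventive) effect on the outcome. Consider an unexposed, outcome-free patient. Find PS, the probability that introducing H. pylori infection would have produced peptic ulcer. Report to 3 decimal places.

p₁ = 0.581, p₀ = 0.0682.
Under exogeneity and monotonicity, PS = (p₁ − p₀) / (1 − p₀).
PS = (0.581 − 0.0682) / (1 − 0.0682) = 0.5128 / 0.9318 ≈ 0.5503

PS ≈ 0.550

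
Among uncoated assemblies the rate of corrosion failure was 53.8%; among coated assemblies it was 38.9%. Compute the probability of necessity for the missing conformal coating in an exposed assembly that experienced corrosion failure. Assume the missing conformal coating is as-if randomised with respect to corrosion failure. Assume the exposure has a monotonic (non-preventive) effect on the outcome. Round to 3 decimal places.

p₁ = 0.538, p₀ = 0.389.
Under exogeneity and monotonicity, PN = (p₁ − p₀) / p₁.
PN = (0.538 − 0.389) / 0.538 = 0.149 / 0.538 ≈ 0.2770

PN ≈ 0.277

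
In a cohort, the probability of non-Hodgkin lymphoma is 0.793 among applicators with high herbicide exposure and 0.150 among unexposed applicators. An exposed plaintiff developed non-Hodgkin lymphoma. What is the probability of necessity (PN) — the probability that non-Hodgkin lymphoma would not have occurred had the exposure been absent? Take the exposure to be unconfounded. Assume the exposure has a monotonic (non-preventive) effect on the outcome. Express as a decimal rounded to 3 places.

Let p₁ = 0.793, p₀ = 0.15.
Under exogeneity and monotonicity, PN = (p₁ − p₀) / p₁.
PN = (0.793 − 0.15) / 0.793 = 0.643 / 0.793 ≈ 0.8108

PN ≈ 0.811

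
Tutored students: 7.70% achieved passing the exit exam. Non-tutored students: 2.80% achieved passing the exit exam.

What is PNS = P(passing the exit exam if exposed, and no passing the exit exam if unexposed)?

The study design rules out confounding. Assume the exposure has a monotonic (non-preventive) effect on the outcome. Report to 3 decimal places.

PNS ≈ 0.049

p₁ = 0.077, p₀ = 0.028.
Under exogeneity and monotonicity, PNS = p₁ − p₀.
PNS = 0.077 − 0.028 = 0.049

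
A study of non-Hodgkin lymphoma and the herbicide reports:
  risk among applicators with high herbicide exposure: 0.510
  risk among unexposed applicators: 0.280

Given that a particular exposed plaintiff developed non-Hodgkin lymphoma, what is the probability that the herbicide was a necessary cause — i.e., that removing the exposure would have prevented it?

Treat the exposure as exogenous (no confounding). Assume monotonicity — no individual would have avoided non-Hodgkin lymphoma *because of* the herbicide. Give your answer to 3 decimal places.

PN ≈ 0.451

Let p₁ = 0.51, p₀ = 0.28.
Under exogeneity and monotonicity, PN = (p₁ − p₀) / p₁.
PN = (0.51 − 0.28) / 0.51 = 0.23 / 0.51 ≈ 0.4510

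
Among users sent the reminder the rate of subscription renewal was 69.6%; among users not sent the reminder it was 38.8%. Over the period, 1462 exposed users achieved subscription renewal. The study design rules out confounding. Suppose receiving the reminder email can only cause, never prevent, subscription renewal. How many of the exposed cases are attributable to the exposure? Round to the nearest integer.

p₁ = 0.696, p₀ = 0.388.
PN = (p₁ − p₀)/p₁ = (0.696 − 0.388) / 0.696 ≈ 0.44253.
Attributable cases ≈ PN × (exposed cases) = 0.44253 × 1462 ≈ 646.98.

about 647 cases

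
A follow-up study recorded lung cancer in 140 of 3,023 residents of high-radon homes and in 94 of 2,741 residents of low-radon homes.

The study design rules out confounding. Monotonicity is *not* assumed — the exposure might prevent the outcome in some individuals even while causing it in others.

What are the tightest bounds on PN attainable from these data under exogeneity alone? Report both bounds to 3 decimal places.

p₁ = P(outcome | exposed) = 140/3023 = 0.046312
p₀ = P(outcome | unexposed) = 94/2741 = 0.034294
Under exogeneity alone the bounds on PN are max{0,(p₁−p₀)/p₁} ≤ PN ≤ min{1,(1−p₀)/p₁}.
  lower = (p₁ − p₀)/p₁ = 0.012018 / 0.046312 ≈ 0.2595
  upper = min{1, (1 − p₀)/p₁} = 0.96571 / 0.046312 ≈ 20.8524 → capped at 1

0.259 ≤ PN ≤ 1.000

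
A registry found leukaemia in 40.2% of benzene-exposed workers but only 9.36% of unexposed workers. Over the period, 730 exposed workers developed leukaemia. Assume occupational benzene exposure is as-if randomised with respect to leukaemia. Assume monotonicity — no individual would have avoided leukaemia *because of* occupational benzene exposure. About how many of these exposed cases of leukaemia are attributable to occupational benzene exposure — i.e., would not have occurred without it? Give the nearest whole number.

about 560 cases

p₁ = 0.402, p₀ = 0.0936.
PN = (p₁ − p₀)/p₁ = (0.402 − 0.0936) / 0.402 ≈ 0.76716.
Attributable cases ≈ PN × (exposed cases) = 0.76716 × 730 ≈ 560.03.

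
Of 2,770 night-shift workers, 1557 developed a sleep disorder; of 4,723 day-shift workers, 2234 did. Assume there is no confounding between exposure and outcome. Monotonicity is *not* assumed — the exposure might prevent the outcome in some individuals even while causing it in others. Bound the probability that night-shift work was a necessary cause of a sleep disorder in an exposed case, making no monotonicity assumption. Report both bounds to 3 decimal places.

p₁ = P(outcome | exposed) = 1557/2770 = 0.56209
p₀ = P(outcome | unexposed) = 2234/4723 = 0.473
Under exogeneity alone the bounds on PN are max{0,(p₁−p₀)/p₁} ≤ PN ≤ min{1,(1−p₀)/p₁}.
  lower = (p₁ − p₀)/p₁ = 0.089089 / 0.56209 ≈ 0.1585
  upper = min{1, (1 − p₀)/p₁} = 0.527 / 0.56209 ≈ 0.9376

0.158 ≤ PN ≤ 0.938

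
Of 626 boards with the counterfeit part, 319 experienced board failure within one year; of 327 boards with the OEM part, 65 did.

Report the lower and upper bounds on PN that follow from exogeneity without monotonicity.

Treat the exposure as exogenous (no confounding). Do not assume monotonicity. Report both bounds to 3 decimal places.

0.610 ≤ PN ≤ 1.000

p₁ = P(outcome | exposed) = 319/626 = 0.50958
p₀ = P(outcome | unexposed) = 65/327 = 0.19878
Under exogeneity alone the bounds on PN are max{0,(p₁−p₀)/p₁} ≤ PN ≤ min{1,(1−p₀)/p₁}.
  lower = (p₁ − p₀)/p₁ = 0.31081 / 0.50958 ≈ 0.6099
  upper = min{1, (1 − p₀)/p₁} = 0.80122 / 0.50958 ≈ 1.5723 → capped at 1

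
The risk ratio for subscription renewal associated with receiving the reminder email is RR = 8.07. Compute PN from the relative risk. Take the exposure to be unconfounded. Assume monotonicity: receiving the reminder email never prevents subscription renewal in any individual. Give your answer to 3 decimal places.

PN ≈ 0.876

Under exogeneity and monotonicity, PN = (RR − 1) / RR = 1 − 1/RR.
PN = (8.07 − 1) / 8.07 = 7.07 / 8.07 ≈ 0.8761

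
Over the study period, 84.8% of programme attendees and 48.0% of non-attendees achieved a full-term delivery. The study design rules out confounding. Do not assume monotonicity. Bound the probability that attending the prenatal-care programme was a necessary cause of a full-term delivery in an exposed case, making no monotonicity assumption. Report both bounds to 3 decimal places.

p₁ = 0.848, p₀ = 0.48.
Under exogeneity alone the bounds on PN are max{0,(p₁−p₀)/p₁} ≤ PN ≤ min{1,(1−p₀)/p₁}.
  lower = (p₁ − p₀)/p₁ = 0.368 / 0.848 ≈ 0.4340
  upper = min{1, (1 − p₀)/p₁} = 0.52 / 0.848 ≈ 0.6132

0.434 ≤ PN ≤ 0.613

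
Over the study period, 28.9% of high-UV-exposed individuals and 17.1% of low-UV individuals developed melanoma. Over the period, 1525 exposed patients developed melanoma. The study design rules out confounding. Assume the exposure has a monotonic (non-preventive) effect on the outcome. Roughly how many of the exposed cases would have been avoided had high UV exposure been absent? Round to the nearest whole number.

about 623 cases

p₁ = 0.289, p₀ = 0.171.
PN = (p₁ − p₀)/p₁ = (0.289 − 0.171) / 0.289 ≈ 0.40830.
Attributable cases ≈ PN × (exposed cases) = 0.40830 × 1525 ≈ 622.66.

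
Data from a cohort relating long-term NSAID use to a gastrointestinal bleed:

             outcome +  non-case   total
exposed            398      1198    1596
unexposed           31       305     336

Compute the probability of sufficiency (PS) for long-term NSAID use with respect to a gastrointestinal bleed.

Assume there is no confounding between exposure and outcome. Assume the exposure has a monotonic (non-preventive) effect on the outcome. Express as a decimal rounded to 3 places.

p₁ = P(outcome | exposed) = 398/1596 = 0.24937
p₀ = P(outcome | unexposed) = 31/336 = 0.092262
Under exogeneity and monotonicity, PS = (p₁ − p₀)/(1 − p₀).
PS = (0.24937 − 0.092262) / 0.90774 ≈ 0.1731

PS ≈ 0.173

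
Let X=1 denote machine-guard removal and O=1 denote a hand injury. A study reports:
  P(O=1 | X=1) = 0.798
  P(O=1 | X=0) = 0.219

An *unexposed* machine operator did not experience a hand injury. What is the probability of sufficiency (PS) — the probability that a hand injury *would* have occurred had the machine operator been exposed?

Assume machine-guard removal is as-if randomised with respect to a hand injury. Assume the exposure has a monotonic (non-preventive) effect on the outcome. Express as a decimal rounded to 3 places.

PS ≈ 0.741

Let p₁ = 0.798, p₀ = 0.219.
Under exogeneity and monotonicity, PS = (p₁ − p₀) / (1 − p₀).
PS = (0.798 − 0.219) / (1 − 0.219) = 0.579 / 0.781 ≈ 0.7414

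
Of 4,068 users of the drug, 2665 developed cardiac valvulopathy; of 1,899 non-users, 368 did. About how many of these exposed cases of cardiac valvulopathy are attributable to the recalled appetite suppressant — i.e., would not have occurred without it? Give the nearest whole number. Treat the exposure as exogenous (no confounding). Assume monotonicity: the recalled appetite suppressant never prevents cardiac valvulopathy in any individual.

p₁ = P(outcome | exposed) = 2665/4068 = 0.65511
p₀ = P(outcome | unexposed) = 368/1899 = 0.19379
PN = (p₁ − p₀)/p₁ = (0.65511 − 0.19379) / 0.65511 ≈ 0.70419.
Attributable cases ≈ PN × (exposed cases) = 0.70419 × 2665 ≈ 1876.68.

about 1877 cases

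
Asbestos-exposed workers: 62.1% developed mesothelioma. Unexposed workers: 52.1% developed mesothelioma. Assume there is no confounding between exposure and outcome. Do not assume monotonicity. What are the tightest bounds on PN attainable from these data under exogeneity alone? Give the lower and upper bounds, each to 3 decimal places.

0.161 ≤ PN ≤ 0.771

p₁ = 0.621, p₀ = 0.521.
Under exogeneity alone the bounds on PN are max{0,(p₁−p₀)/p₁} ≤ PN ≤ min{1,(1−p₀)/p₁}.
  lower = (p₁ − p₀)/p₁ = 0.1 / 0.621 ≈ 0.1610
  upper = min{1, (1 − p₀)/p₁} = 0.479 / 0.621 ≈ 0.7713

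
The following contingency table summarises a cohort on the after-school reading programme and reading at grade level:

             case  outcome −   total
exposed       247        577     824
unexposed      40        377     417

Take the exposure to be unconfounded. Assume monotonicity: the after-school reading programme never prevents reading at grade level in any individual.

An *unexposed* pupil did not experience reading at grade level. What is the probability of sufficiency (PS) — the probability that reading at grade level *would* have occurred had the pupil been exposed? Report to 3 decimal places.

p₁ = P(outcome | exposed) = 247/824 = 0.29976
p₀ = P(outcome | unexposed) = 40/417 = 0.095923
Under exogeneity and monotonicity, PS = (p₁ − p₀) / (1 − p₀).
PS = (0.29976 − 0.095923) / (1 − 0.095923) = 0.20383 / 0.90408 ≈ 0.2255

PS ≈ 0.225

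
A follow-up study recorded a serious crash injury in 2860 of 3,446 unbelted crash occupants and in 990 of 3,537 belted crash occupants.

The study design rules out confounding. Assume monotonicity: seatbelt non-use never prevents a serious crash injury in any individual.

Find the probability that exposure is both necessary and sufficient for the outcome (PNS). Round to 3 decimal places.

PNS ≈ 0.550

p₁ = P(outcome | exposed) = 2860/3446 = 0.82995
p₀ = P(outcome | unexposed) = 990/3537 = 0.2799
Under exogeneity and monotonicity, PNS = p₁ − p₀.
PNS = 0.82995 − 0.2799 = 0.55005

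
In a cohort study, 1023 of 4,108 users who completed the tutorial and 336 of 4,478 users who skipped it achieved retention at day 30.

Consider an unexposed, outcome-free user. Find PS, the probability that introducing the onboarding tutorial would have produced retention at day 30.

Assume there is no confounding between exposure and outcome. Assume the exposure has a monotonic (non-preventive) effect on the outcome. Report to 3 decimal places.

p₁ = P(outcome | exposed) = 1023/4108 = 0.24903
p₀ = P(outcome | unexposed) = 336/4478 = 0.075033
Under exogeneity and monotonicity, PS = (p₁ − p₀) / (1 − p₀).
PS = (0.24903 − 0.075033) / (1 − 0.075033) = 0.17399 / 0.92497 ≈ 0.1881

PS ≈ 0.188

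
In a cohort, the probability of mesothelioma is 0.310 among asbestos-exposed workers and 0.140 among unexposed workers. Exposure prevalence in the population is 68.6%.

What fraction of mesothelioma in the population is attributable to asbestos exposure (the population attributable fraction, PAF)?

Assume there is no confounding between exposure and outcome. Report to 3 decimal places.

Let p₁ = 0.31, p₀ = 0.14.
Overall risk P(Y=1) = π·p₁ + (1−π)·p₀ = 0.686×0.31 + 0.314×0.14 = 0.25662.
Under exogeneity, PAF = [P(Y=1) − p₀] / P(Y=1).
PAF = (0.25662 − 0.14) / 0.25662 ≈ 0.4544

PAF ≈ 0.454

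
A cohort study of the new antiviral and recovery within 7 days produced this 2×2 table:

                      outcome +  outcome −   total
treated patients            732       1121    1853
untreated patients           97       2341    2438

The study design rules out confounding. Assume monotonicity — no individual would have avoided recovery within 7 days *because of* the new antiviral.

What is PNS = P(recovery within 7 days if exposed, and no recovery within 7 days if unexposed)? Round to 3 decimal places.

p₁ = P(outcome | exposed) = 732/1853 = 0.39504
p₀ = P(outcome | unexposed) = 97/2438 = 0.039787
Under exogeneity and monotonicity, PNS = p₁ − p₀.
PNS = 0.39504 − 0.039787 = 0.35525

PNS ≈ 0.355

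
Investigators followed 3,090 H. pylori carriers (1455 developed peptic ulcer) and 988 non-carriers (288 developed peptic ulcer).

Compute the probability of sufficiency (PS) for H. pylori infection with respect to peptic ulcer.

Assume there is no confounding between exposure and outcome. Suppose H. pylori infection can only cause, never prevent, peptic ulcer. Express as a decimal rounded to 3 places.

p₁ = P(outcome | exposed) = 1455/3090 = 0.47087
p₀ = P(outcome | unexposed) = 288/988 = 0.2915
Under exogeneity and monotonicity, PS = (p₁ − p₀) / (1 − p₀).
PS = (0.47087 − 0.2915) / (1 − 0.2915) = 0.17938 / 0.7085 ≈ 0.2532

PS ≈ 0.253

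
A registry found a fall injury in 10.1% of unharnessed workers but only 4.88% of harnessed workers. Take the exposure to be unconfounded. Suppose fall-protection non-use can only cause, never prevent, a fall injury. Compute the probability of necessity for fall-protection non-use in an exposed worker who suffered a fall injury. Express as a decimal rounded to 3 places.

p₁ = 0.101, p₀ = 0.0488.
Under exogeneity and monotonicity, PN = (p₁ − p₀) / p₁.
PN = (0.101 − 0.0488) / 0.101 = 0.0522 / 0.101 ≈ 0.5168

PN ≈ 0.517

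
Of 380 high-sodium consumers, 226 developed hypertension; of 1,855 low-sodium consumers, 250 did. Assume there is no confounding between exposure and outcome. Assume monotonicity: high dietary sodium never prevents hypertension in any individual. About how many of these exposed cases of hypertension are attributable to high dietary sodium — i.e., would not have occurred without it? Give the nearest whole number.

p₁ = P(outcome | exposed) = 226/380 = 0.59474
p₀ = P(outcome | unexposed) = 250/1855 = 0.13477
PN = (p₁ − p₀)/p₁ = (0.59474 − 0.13477) / 0.59474 ≈ 0.77339.
Attributable cases ≈ PN × (exposed cases) = 0.77339 × 226 ≈ 174.79.

about 175 cases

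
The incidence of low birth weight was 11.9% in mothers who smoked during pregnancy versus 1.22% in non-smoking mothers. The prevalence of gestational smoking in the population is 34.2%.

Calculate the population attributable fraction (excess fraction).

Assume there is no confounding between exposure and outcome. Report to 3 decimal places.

p₁ = 0.119, p₀ = 0.0122.
Overall risk P(Y=1) = π·p₁ + (1−π)·p₀ = 0.342×0.119 + 0.658×0.0122 = 0.048726.
Under exogeneity, PAF = [P(Y=1) − p₀] / P(Y=1).
PAF = (0.048726 − 0.0122) / 0.048726 ≈ 0.7496

PAF ≈ 0.750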